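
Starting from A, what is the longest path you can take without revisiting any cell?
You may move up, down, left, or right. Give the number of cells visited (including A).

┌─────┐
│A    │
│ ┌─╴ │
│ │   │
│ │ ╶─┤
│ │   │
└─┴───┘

Finding longest simple path using DFS:
Start: (0, 0)
Longest path visits 7 cells
Path: A → right → right → down → left → down → right

Solution:

┌─────┐
│A → ↓│
│ ┌─╴ │
│ │↓ ↲│
│ │ ╶─┤
│ │↳ B│
└─┴───┘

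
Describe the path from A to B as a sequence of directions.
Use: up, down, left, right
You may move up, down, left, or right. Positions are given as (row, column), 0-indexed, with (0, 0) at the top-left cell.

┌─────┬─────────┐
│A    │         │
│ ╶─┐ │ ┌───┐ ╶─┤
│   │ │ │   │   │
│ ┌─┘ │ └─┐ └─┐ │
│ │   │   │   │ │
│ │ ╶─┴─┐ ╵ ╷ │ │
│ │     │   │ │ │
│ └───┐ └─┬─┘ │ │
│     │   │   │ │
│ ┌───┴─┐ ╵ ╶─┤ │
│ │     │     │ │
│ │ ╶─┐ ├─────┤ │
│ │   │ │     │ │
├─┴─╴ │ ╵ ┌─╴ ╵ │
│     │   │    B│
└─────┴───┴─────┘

Finding the path and converting it to directions:
Path through cells: (0,0) → (0,1) → (0,2) → (1,2) → (2,2) → (2,1) → (3,1) → (3,2) → (3,3) → (4,3) → (4,4) → (5,4) → (5,5) → (4,5) → (4,6) → (3,6) → (2,6) → (2,5) → (3,5) → (3,4) → (2,4) → (2,3) → (1,3) → (0,3) → (0,4) → (0,5) → (0,6) → (1,6) → (1,7) → (2,7) → (3,7) → (4,7) → (5,7) → (6,7) → (7,7)
Directions: right, right, down, down, left, down, right, right, down, right, down, right, up, right, up, up, left, down, left, up, left, up, up, right, right, right, down, right, down, down, down, down, down, down

Solution:

┌─────┬─────────┐
│A → ↓│↱ → → ↓  │
│ ╶─┐ │ ┌───┐ ╶─┤
│   │↓│↑│   │↳ ↓│
│ ┌─┘ │ └─┐ └─┐ │
│ │↓ ↲│↑ ↰│↓ ↰│↓│
│ │ ╶─┴─┐ ╵ ╷ │ │
│ │↳ → ↓│↑ ↲│↑│↓│
│ └───┐ └─┬─┘ │ │
│     │↳ ↓│↱ ↑│↓│
│ ┌───┴─┐ ╵ ╶─┤ │
│ │     │↳ ↑  │↓│
│ │ ╶─┐ ├─────┤ │
│ │   │ │     │↓│
├─┴─╴ │ ╵ ┌─╴ ╵ │
│     │   │    B│
└─────┴───┴─────┘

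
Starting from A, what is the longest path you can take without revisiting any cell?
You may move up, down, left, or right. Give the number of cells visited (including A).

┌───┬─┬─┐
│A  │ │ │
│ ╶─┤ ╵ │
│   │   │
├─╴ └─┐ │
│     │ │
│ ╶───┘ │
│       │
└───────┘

Finding longest simple path using DFS:
Start: (0, 0)
Longest path visits 13 cells
Path: A → down → right → down → left → down → right → right → right → up → up → left → up

Solution:

┌───┬─┬─┐
│A  │B│ │
│ ╶─┤ ╵ │
│↳ ↓│↑ ↰│
├─╴ └─┐ │
│↓ ↲  │↑│
│ ╶───┘ │
│↳ → → ↑│
└───────┘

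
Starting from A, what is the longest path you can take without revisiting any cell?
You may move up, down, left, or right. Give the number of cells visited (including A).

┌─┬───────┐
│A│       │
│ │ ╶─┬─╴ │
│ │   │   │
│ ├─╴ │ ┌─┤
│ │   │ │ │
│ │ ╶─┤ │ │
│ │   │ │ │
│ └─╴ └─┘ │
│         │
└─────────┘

Finding longest simple path using DFS:
Start: (0, 0)
Longest path visits 21 cells
Path: A → down → down → down → down → right → right → up → left → up → right → up → left → up → right → right → right → down → left → down → down

Solution:

┌─┬───────┐
│A│↱ → → ↓│
│ │ ╶─┬─╴ │
│↓│↑ ↰│↓ ↲│
│ ├─╴ │ ┌─┤
│↓│↱ ↑│↓│ │
│ │ ╶─┤ │ │
│↓│↑ ↰│B│ │
│ └─╴ └─┘ │
│↳ → ↑    │
└─────────┘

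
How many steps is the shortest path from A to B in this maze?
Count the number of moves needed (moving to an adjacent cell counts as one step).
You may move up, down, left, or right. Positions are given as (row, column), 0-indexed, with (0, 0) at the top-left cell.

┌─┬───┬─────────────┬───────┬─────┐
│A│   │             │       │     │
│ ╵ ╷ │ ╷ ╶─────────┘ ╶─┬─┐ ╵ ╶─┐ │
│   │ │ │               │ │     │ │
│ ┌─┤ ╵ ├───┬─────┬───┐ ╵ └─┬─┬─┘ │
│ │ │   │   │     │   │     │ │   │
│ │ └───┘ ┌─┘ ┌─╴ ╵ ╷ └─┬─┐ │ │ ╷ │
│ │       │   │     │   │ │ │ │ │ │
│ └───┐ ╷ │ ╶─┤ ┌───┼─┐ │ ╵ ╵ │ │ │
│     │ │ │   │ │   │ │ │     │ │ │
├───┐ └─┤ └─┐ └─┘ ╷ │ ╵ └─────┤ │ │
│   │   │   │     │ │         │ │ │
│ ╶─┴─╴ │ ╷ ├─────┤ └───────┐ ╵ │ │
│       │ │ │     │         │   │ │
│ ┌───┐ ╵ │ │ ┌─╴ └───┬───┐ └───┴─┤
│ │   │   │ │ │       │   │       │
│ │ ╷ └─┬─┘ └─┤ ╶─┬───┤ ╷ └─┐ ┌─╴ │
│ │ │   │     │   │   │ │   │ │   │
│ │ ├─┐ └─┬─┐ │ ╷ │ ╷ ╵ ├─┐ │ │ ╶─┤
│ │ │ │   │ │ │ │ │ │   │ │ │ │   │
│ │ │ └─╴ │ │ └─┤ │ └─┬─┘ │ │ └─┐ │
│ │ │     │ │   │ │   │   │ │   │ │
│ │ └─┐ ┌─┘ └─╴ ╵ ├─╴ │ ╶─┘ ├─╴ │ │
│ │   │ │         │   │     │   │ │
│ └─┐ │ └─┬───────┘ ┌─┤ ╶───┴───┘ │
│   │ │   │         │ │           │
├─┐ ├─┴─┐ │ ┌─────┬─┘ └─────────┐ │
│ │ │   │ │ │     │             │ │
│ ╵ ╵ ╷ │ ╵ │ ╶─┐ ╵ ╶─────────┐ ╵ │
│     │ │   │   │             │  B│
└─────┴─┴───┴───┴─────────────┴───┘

Using BFS to find shortest path:
Start: (0, 0), End: (14, 16)
Path found:
(0,0) → (1,0) → (1,1) → (0,1) → (0,2) → (1,2) → (2,2) → (2,3) → (1,3) → (0,3) → (0,4) → (1,4) → (1,5) → (1,6) → (1,7) → (1,8) → (1,9) → (1,10) → (0,10) → (0,11) → (0,12) → (0,13) → (1,13) → (1,14) → (0,14) → (0,15) → (0,16) → (1,16) → (2,16) → (2,15) → (3,15) → (4,15) → (5,15) → (6,15) → (6,14) → (5,14) → (5,13) → (5,12) → (5,11) → (4,11) → (3,11) → (3,10) → (2,10) → (2,9) → (3,9) → (3,8) → (2,8) → (2,7) → (2,6) → (3,6) → (3,5) → (4,5) → (4,6) → (5,6) → (5,7) → (5,8) → (4,8) → (4,9) → (5,9) → (6,9) → (6,10) → (6,11) → (6,12) → (6,13) → (7,13) → (7,14) → (7,15) → (7,16) → (8,16) → (8,15) → (9,15) → (9,16) → (10,16) → (11,16) → (12,16) → (13,16) → (14,16)
Number of steps: 76

Solution:

┌─┬───┬─────────────┬───────┬─────┐
│A│↱ ↓│↱ ↓          │↱ → → ↓│↱ → ↓│
│ ╵ ╷ │ ╷ ╶─────────┘ ╶─┬─┐ ╵ ╶─┐ │
│↳ ↑│↓│↑│↳ → → → → → ↑  │ │↳ ↑  │↓│
│ ┌─┤ ╵ ├───┬─────┬───┐ ╵ └─┬─┬─┘ │
│ │ │↳ ↑│   │↓ ← ↰│↓ ↰│     │ │↓ ↲│
│ │ └───┘ ┌─┘ ┌─╴ ╵ ╷ └─┬─┐ │ │ ╷ │
│ │       │↓ ↲│  ↑ ↲│↑ ↰│ │ │ │↓│ │
│ └───┐ ╷ │ ╶─┤ ┌───┼─┐ │ ╵ ╵ │ │ │
│     │ │ │↳ ↓│ │↱ ↓│ │↑│     │↓│ │
├───┐ └─┤ └─┐ └─┘ ╷ │ ╵ └─────┤ │ │
│   │   │   │↳ → ↑│↓│  ↑ ← ← ↰│↓│ │
│ ╶─┴─╴ │ ╷ ├─────┤ └───────┐ ╵ │ │
│       │ │ │     │↳ → → → ↓│↑ ↲│ │
│ ┌───┐ ╵ │ │ ┌─╴ └───┬───┐ └───┴─┤
│ │   │   │ │ │       │   │↳ → → ↓│
│ │ ╷ └─┬─┘ └─┤ ╶─┬───┤ ╷ └─┐ ┌─╴ │
│ │ │   │     │   │   │ │   │ │↓ ↲│
│ │ ├─┐ └─┬─┐ │ ╷ │ ╷ ╵ ├─┐ │ │ ╶─┤
│ │ │ │   │ │ │ │ │ │   │ │ │ │↳ ↓│
│ │ │ └─╴ │ │ └─┤ │ └─┬─┘ │ │ └─┐ │
│ │ │     │ │   │ │   │   │ │   │↓│
│ │ └─┐ ┌─┘ └─╴ ╵ ├─╴ │ ╶─┘ ├─╴ │ │
│ │   │ │         │   │     │   │↓│
│ └─┐ │ └─┬───────┘ ┌─┤ ╶───┴───┘ │
│   │ │   │         │ │          ↓│
├─┐ ├─┴─┐ │ ┌─────┬─┘ └─────────┐ │
│ │ │   │ │ │     │             │↓│
│ ╵ ╵ ╷ │ ╵ │ ╶─┐ ╵ ╶─────────┐ ╵ │
│     │ │   │   │             │  B│
└─────┴─┴───┴───┴─────────────┴───┘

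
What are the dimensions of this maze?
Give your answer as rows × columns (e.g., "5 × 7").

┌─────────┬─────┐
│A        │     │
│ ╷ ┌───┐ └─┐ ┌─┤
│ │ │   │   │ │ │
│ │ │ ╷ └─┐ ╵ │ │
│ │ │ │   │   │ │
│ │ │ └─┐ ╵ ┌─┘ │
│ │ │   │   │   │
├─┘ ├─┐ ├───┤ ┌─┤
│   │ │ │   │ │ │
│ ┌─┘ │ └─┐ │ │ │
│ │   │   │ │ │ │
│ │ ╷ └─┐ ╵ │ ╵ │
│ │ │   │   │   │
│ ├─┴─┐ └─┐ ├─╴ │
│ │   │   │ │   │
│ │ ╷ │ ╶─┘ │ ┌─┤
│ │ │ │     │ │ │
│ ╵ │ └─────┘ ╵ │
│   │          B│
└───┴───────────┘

Counting the maze dimensions:
Rows (vertical): 10
Columns (horizontal): 8
Dimensions: 10 × 8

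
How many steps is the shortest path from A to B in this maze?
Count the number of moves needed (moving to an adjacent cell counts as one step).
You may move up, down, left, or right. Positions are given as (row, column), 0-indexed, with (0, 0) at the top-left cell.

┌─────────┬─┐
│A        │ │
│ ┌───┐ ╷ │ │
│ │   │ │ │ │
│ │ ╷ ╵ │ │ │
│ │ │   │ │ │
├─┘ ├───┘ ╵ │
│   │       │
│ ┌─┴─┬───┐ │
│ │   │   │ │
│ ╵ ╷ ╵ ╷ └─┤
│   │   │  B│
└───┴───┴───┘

Using BFS to find shortest path:
Start: (0, 0), End: (5, 5)
Path found:
(0,0) → (0,1) → (0,2) → (0,3) → (1,3) → (2,3) → (2,2) → (1,2) → (1,1) → (2,1) → (3,1) → (3,0) → (4,0) → (5,0) → (5,1) → (4,1) → (4,2) → (5,2) → (5,3) → (4,3) → (4,4) → (5,4) → (5,5)
Number of steps: 22

Solution:

┌─────────┬─┐
│A → → ↓  │ │
│ ┌───┐ ╷ │ │
│ │↓ ↰│↓│ │ │
│ │ ╷ ╵ │ │ │
│ │↓│↑ ↲│ │ │
├─┘ ├───┘ ╵ │
│↓ ↲│       │
│ ┌─┴─┬───┐ │
│↓│↱ ↓│↱ ↓│ │
│ ╵ ╷ ╵ ╷ └─┤
│↳ ↑│↳ ↑│↳ B│
└───┴───┴───┘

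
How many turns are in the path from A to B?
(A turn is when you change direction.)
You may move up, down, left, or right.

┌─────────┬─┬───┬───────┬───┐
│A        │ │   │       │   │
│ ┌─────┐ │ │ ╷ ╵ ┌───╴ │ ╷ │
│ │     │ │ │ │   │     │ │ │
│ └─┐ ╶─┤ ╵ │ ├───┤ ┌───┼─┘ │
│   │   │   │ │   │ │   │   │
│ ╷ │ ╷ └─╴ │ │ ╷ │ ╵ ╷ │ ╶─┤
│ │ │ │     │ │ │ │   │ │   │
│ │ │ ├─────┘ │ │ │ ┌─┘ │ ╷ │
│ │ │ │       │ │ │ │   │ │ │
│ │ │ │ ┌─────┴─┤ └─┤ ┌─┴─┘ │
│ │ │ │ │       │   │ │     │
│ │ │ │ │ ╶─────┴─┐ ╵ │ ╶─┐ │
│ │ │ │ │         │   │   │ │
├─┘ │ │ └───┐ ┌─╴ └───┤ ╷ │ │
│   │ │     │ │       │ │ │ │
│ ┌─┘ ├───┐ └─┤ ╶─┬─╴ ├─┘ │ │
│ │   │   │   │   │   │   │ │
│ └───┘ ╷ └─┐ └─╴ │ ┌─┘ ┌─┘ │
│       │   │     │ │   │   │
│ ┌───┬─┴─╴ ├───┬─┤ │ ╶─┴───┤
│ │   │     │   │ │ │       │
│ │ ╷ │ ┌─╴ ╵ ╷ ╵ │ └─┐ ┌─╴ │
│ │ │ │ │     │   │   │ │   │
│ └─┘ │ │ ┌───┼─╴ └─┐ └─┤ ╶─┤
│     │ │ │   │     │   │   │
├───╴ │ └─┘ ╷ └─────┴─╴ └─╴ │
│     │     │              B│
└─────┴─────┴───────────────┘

Directions: down, down, right, down, down, down, down, down, left, down, down, right, right, right, up, right, down, right, down, left, left, down, down, down, right, right, up, right, down, right, right, right, right, right, right, right
Number of turns: 17

Solution:

┌─────────┬─┬───┬───────┬───┐
│A        │ │   │       │   │
│ ┌─────┐ │ │ ╷ ╵ ┌───╴ │ ╷ │
│↓│     │ │ │ │   │     │ │ │
│ └─┐ ╶─┤ ╵ │ ├───┤ ┌───┼─┘ │
│↳ ↓│   │   │ │   │ │   │   │
│ ╷ │ ╷ └─╴ │ │ ╷ │ ╵ ╷ │ ╶─┤
│ │↓│ │     │ │ │ │   │ │   │
│ │ │ ├─────┘ │ │ │ ┌─┘ │ ╷ │
│ │↓│ │       │ │ │ │   │ │ │
│ │ │ │ ┌─────┴─┤ └─┤ ┌─┴─┘ │
│ │↓│ │ │       │   │ │     │
│ │ │ │ │ ╶─────┴─┐ ╵ │ ╶─┐ │
│ │↓│ │ │         │   │   │ │
├─┘ │ │ └───┐ ┌─╴ └───┤ ╷ │ │
│↓ ↲│ │     │ │       │ │ │ │
│ ┌─┘ ├───┐ └─┤ ╶─┬─╴ ├─┘ │ │
│↓│   │↱ ↓│   │   │   │   │ │
│ └───┘ ╷ └─┐ └─╴ │ ┌─┘ ┌─┘ │
│↳ → → ↑│↳ ↓│     │ │   │   │
│ ┌───┬─┴─╴ ├───┬─┤ │ ╶─┴───┤
│ │   │↓ ← ↲│   │ │ │       │
│ │ ╷ │ ┌─╴ ╵ ╷ ╵ │ └─┐ ┌─╴ │
│ │ │ │↓│     │   │   │ │   │
│ └─┘ │ │ ┌───┼─╴ └─┐ └─┤ ╶─┤
│     │↓│ │↱ ↓│     │   │   │
├───╴ │ └─┘ ╷ └─────┴─╴ └─╴ │
│     │↳ → ↑│↳ → → → → → → B│
└─────┴─────┴───────────────┘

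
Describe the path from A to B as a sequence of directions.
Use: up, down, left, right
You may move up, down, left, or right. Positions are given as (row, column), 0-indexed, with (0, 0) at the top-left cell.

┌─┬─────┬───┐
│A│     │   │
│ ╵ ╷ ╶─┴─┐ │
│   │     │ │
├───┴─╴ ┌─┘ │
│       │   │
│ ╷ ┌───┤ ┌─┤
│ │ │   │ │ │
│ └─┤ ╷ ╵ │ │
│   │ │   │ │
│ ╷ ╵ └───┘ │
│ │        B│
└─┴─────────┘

Finding the path and converting it to directions:
Path through cells: (0,0) → (1,0) → (1,1) → (0,1) → (0,2) → (1,2) → (1,3) → (2,3) → (2,2) → (2,1) → (2,0) → (3,0) → (4,0) → (4,1) → (5,1) → (5,2) → (5,3) → (5,4) → (5,5)
Directions: down, right, up, right, down, right, down, left, left, left, down, down, right, down, right, right, right, right

Solution:

┌─┬─────┬───┐
│A│↱ ↓  │   │
│ ╵ ╷ ╶─┴─┐ │
│↳ ↑│↳ ↓  │ │
├───┴─╴ ┌─┘ │
│↓ ← ← ↲│   │
│ ╷ ┌───┤ ┌─┤
│↓│ │   │ │ │
│ └─┤ ╷ ╵ │ │
│↳ ↓│ │   │ │
│ ╷ ╵ └───┘ │
│ │↳ → → → B│
└─┴─────────┘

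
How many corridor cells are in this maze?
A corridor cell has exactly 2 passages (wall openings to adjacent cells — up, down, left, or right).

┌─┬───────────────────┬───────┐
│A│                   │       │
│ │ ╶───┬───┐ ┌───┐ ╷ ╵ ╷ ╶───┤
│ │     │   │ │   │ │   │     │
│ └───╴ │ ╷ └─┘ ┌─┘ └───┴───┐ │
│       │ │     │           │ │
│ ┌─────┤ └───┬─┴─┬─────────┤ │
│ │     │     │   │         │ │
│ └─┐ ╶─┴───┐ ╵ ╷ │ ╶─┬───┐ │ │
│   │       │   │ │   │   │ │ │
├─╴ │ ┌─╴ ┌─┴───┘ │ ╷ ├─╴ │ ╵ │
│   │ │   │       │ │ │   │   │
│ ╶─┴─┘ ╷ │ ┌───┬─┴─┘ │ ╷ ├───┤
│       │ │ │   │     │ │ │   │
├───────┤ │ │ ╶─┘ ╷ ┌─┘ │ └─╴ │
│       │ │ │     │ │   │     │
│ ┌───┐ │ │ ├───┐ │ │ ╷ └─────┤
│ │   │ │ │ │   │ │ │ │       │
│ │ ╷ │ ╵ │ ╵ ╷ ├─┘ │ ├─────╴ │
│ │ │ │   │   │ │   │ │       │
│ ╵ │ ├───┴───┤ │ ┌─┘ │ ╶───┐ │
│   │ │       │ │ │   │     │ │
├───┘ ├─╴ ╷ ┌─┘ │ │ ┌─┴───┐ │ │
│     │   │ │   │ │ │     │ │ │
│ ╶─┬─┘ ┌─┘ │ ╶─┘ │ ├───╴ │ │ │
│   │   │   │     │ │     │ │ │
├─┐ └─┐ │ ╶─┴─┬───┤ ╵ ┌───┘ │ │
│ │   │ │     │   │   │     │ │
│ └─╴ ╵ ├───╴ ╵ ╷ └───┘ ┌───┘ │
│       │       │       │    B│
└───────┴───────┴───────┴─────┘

Counting cells with exactly 2 passages:
Total corridor cells: 183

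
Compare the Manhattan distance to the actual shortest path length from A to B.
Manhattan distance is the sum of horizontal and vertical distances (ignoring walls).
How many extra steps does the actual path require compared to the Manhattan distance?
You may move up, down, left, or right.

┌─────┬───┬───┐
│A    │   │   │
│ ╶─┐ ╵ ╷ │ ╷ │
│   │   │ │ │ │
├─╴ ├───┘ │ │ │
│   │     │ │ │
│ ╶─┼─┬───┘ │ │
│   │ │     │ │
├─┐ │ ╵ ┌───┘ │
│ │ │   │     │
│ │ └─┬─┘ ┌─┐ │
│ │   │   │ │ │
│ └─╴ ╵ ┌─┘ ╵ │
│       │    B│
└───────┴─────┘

Manhattan distance: |6 - 0| + |6 - 0| = 12
Actual path length: 18
Extra steps: 18 - 12 = 6

Solution:

┌─────┬───┬───┐
│A    │   │   │
│ ╶─┐ ╵ ╷ │ ╷ │
│↳ ↓│   │ │ │ │
├─╴ ├───┘ │ │ │
│↓ ↲│     │ │ │
│ ╶─┼─┬───┘ │ │
│↳ ↓│ │     │ │
├─┐ │ ╵ ┌───┘ │
│ │↓│   │↱ → ↓│
│ │ └─┬─┘ ┌─┐ │
│ │↳ ↓│↱ ↑│ │↓│
│ └─╴ ╵ ┌─┘ ╵ │
│    ↳ ↑│    B│
└───────┴─────┘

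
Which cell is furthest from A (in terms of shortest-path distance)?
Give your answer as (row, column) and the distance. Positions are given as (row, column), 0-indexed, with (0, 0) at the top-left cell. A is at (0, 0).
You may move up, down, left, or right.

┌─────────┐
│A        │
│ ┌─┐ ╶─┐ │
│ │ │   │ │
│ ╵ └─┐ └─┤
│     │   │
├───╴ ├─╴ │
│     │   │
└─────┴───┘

Computing BFS distances from A to all cells:
Furthest cell: (3, 3)
Distance: 8 steps

Path from A to the furthest cell:

┌─────────┐
│A → ↓    │
│ ┌─┐ ╶─┐ │
│ │ │↳ ↓│ │
│ ╵ └─┐ └─┤
│     │↳ ↓│
├───╴ ├─╴ │
│     │B ↲│
└─────┴───┘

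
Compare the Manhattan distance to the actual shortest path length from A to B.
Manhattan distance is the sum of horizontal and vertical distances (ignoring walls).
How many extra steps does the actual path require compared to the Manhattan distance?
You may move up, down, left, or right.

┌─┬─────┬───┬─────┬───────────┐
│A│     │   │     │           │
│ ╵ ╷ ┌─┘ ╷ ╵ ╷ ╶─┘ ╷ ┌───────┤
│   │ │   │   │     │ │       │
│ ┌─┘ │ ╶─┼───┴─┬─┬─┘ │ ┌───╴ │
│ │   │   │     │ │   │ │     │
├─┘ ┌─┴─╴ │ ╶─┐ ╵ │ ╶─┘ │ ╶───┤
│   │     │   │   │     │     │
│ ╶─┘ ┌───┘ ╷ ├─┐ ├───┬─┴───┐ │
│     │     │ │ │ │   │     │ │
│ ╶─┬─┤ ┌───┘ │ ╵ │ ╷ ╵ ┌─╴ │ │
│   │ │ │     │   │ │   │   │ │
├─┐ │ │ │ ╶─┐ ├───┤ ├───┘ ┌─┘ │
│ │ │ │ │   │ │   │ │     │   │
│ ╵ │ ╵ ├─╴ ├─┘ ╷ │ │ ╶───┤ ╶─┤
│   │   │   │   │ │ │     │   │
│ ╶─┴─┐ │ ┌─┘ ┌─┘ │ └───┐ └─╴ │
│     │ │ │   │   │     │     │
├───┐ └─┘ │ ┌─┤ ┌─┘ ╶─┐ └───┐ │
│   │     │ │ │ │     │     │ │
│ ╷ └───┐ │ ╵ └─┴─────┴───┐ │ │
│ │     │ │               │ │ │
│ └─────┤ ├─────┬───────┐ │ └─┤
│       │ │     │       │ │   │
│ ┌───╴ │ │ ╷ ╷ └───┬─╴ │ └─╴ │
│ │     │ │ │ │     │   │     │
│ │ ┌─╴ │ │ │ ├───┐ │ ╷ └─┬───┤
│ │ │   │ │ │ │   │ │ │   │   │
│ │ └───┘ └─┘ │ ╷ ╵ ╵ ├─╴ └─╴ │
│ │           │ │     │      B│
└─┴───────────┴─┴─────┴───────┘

Manhattan distance: |14 - 0| + |14 - 0| = 28
Actual path length: 46
Extra steps: 46 - 28 = 18

Solution:

┌─┬─────┬───┬─────┬───────────┐
│A│↱ ↓  │   │     │           │
│ ╵ ╷ ┌─┘ ╷ ╵ ╷ ╶─┘ ╷ ┌───────┤
│↳ ↑│↓│   │   │     │ │       │
│ ┌─┘ │ ╶─┼───┴─┬─┬─┘ │ ┌───╴ │
│ │↓ ↲│   │     │ │   │ │     │
├─┘ ┌─┴─╴ │ ╶─┐ ╵ │ ╶─┘ │ ╶───┤
│↓ ↲│     │   │   │     │     │
│ ╶─┘ ┌───┘ ╷ ├─┐ ├───┬─┴───┐ │
│↓    │     │ │ │ │   │     │ │
│ ╶─┬─┤ ┌───┘ │ ╵ │ ╷ ╵ ┌─╴ │ │
│↳ ↓│ │ │     │   │ │   │   │ │
├─┐ │ │ │ ╶─┐ ├───┤ ├───┘ ┌─┘ │
│ │↓│ │ │   │ │   │ │     │   │
│ ╵ │ ╵ ├─╴ ├─┘ ╷ │ │ ╶───┤ ╶─┤
│↓ ↲│   │   │   │ │ │     │   │
│ ╶─┴─┐ │ ┌─┘ ┌─┘ │ └───┐ └─╴ │
│↳ → ↓│ │ │   │   │     │     │
├───┐ └─┘ │ ┌─┤ ┌─┘ ╶─┐ └───┐ │
│   │↳ → ↓│ │ │ │     │     │ │
│ ╷ └───┐ │ ╵ └─┴─────┴───┐ │ │
│ │     │↓│               │ │ │
│ └─────┤ ├─────┬───────┐ │ └─┤
│       │↓│  ↱ ↓│       │ │   │
│ ┌───╴ │ │ ╷ ╷ └───┬─╴ │ └─╴ │
│ │     │↓│ │↑│↳ → ↓│↱ ↓│     │
│ │ ┌─╴ │ │ │ ├───┐ │ ╷ └─┬───┤
│ │ │   │↓│ │↑│   │↓│↑│↳ ↓│   │
│ │ └───┘ └─┘ │ ╷ ╵ ╵ ├─╴ └─╴ │
│ │      ↳ → ↑│ │  ↳ ↑│  ↳ → B│
└─┴───────────┴─┴─────┴───────┘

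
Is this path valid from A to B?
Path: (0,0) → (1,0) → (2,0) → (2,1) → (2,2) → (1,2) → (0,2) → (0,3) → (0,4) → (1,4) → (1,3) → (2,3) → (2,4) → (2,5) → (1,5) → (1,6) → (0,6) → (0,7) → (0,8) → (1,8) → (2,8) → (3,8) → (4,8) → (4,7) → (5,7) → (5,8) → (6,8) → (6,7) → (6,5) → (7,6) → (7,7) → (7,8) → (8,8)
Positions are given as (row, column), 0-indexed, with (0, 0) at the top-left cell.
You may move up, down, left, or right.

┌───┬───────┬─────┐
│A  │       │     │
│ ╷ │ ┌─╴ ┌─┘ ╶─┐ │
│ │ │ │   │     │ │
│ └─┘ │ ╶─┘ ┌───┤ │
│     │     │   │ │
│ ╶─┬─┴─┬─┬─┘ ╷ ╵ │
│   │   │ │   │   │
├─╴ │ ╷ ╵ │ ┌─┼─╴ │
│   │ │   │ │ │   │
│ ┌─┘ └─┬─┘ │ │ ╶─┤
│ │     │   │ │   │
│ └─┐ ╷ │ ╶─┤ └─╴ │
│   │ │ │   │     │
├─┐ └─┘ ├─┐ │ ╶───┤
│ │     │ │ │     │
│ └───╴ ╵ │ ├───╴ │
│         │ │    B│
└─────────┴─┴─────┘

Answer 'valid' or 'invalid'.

Checking path validity:
Result: Invalid move at step 28: cannot move from (6, 7) to (6, 5).

invalid

Correct solution:

┌───┬───────┬─────┐
│A  │↱ → ↓  │↱ → ↓│
│ ╷ │ ┌─╴ ┌─┘ ╶─┐ │
│↓│ │↑│↓ ↲│↱ ↑  │↓│
│ └─┘ │ ╶─┘ ┌───┤ │
│↳ → ↑│↳ → ↑│   │↓│
│ ╶─┬─┴─┬─┬─┘ ╷ ╵ │
│   │   │ │   │  ↓│
├─╴ │ ╷ ╵ │ ┌─┼─╴ │
│   │ │   │ │ │↓ ↲│
│ ┌─┘ └─┬─┘ │ │ ╶─┤
│ │     │   │ │↳ ↓│
│ └─┐ ╷ │ ╶─┤ └─╴ │
│   │ │ │   │↓ ← ↲│
├─┐ └─┘ ├─┐ │ ╶───┤
│ │     │ │ │↳ → ↓│
│ └───╴ ╵ │ ├───╴ │
│         │ │    B│
└─────────┴─┴─────┘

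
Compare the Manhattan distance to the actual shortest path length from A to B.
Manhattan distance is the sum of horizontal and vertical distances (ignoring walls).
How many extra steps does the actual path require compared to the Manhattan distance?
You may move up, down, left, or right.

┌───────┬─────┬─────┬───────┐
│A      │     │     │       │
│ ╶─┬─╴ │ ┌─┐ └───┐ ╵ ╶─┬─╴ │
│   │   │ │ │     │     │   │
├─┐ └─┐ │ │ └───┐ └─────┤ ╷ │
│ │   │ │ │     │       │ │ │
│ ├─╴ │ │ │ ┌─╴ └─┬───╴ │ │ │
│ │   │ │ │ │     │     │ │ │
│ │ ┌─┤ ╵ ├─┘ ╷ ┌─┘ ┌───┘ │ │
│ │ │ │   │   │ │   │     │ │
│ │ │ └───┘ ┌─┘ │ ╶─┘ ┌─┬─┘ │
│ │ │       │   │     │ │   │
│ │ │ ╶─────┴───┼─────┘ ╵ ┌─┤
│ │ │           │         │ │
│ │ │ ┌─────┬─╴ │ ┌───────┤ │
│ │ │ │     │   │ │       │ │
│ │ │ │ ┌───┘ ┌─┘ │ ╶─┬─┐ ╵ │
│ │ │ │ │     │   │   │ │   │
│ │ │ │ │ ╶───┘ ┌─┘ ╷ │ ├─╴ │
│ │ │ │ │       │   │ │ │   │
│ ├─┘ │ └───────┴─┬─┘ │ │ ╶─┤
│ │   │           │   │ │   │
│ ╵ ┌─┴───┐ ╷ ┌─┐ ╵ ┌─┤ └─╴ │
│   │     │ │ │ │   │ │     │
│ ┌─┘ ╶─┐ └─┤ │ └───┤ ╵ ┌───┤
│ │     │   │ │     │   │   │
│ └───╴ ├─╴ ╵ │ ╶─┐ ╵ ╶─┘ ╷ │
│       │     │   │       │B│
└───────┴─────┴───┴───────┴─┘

Manhattan distance: |13 - 0| + |13 - 0| = 26
Actual path length: 118
Extra steps: 118 - 26 = 92

Solution:

┌───────┬─────┬─────┬───────┐
│A → → ↓│↱ → ↓│     │       │
│ ╶─┬─╴ │ ┌─┐ └───┐ ╵ ╶─┬─╴ │
│   │  ↓│↑│ │↳ → ↓│     │↱ ↓│
├─┐ └─┐ │ │ └───┐ └─────┤ ╷ │
│ │   │↓│↑│     │↳ → → ↓│↑│↓│
│ ├─╴ │ │ │ ┌─╴ └─┬───╴ │ │ │
│ │   │↓│↑│ │     │↓ ← ↲│↑│↓│
│ │ ┌─┤ ╵ ├─┘ ╷ ┌─┘ ┌───┘ │ │
│ │ │ │↳ ↑│   │ │↓ ↲│↱ → ↑│↓│
│ │ │ └───┘ ┌─┘ │ ╶─┘ ┌─┬─┘ │
│ │ │       │   │↳ → ↑│ │↓ ↲│
│ │ │ ╶─────┴───┼─────┘ ╵ ┌─┤
│ │ │↓ ← ← ← ← ↰│↓ ← ← ← ↲│ │
│ │ │ ┌─────┬─╴ │ ┌───────┤ │
│ │ │↓│     │↱ ↑│↓│↱ → → ↓│ │
│ │ │ │ ┌───┘ ┌─┘ │ ╶─┬─┐ ╵ │
│ │ │↓│ │↱ → ↑│↓ ↲│↑ ↰│ │↳ ↓│
│ │ │ │ │ ╶───┘ ┌─┘ ╷ │ ├─╴ │
│ │ │↓│ │↑ ← ← ↲│   │↑│ │↓ ↲│
│ ├─┘ │ └───────┴─┬─┘ │ │ ╶─┤
│ │↓ ↲│      ↱ → ↓│↱ ↑│ │↳ ↓│
│ ╵ ┌─┴───┐ ╷ ┌─┐ ╵ ┌─┤ └─╴ │
│↓ ↲│↱ → ↓│ │↑│ │↳ ↑│ │↓ ← ↲│
│ ┌─┘ ╶─┐ └─┤ │ └───┤ ╵ ┌───┤
│↓│  ↑ ↰│↳ ↓│↑│     │↓ ↲│↱ ↓│
│ └───╴ ├─╴ ╵ │ ╶─┐ ╵ ╶─┘ ╷ │
│↳ → → ↑│  ↳ ↑│   │  ↳ → ↑│B│
└───────┴─────┴───┴───────┴─┘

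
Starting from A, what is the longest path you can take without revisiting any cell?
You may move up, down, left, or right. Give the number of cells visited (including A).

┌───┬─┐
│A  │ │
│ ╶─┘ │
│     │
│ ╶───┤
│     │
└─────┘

Finding longest simple path using DFS:
Start: (0, 0)
Longest path visits 5 cells
Path: A → down → down → right → right

Solution:

┌───┬─┐
│A  │ │
│ ╶─┘ │
│↓    │
│ ╶───┤
│↳ → B│
└─────┘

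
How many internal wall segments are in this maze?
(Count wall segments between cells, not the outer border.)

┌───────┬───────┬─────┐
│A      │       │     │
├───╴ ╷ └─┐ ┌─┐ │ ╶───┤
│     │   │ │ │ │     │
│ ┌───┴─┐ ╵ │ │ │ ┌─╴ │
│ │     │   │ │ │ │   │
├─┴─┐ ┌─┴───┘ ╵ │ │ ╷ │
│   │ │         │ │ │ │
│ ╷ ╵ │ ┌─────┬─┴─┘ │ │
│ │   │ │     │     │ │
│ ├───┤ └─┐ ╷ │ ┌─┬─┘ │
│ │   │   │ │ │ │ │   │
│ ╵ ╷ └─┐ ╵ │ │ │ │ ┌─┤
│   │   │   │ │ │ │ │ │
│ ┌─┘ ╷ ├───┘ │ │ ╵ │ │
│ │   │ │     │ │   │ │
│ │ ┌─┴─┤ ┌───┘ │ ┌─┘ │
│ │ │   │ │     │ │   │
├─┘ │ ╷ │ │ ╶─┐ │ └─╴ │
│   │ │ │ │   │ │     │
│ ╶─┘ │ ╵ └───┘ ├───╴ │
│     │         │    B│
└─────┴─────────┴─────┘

Counting internal wall segments:
Total internal walls: 100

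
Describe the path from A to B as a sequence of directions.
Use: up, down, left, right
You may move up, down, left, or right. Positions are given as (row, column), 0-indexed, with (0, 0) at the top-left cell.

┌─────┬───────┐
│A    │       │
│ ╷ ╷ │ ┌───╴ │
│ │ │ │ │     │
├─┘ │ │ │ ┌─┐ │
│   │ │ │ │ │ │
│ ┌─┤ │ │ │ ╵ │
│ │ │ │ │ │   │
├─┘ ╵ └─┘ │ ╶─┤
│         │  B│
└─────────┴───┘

Finding the path and converting it to directions:
Path through cells: (0,0) → (0,1) → (0,2) → (1,2) → (2,2) → (3,2) → (4,2) → (4,3) → (4,4) → (3,4) → (2,4) → (1,4) → (1,5) → (1,6) → (2,6) → (3,6) → (3,5) → (4,5) → (4,6)
Directions: right, right, down, down, down, down, right, right, up, up, up, right, right, down, down, left, down, right

Solution:

┌─────┬───────┐
│A → ↓│       │
│ ╷ ╷ │ ┌───╴ │
│ │ │↓│ │↱ → ↓│
├─┘ │ │ │ ┌─┐ │
│   │↓│ │↑│ │↓│
│ ┌─┤ │ │ │ ╵ │
│ │ │↓│ │↑│↓ ↲│
├─┘ ╵ └─┘ │ ╶─┤
│    ↳ → ↑│↳ B│
└─────────┴───┘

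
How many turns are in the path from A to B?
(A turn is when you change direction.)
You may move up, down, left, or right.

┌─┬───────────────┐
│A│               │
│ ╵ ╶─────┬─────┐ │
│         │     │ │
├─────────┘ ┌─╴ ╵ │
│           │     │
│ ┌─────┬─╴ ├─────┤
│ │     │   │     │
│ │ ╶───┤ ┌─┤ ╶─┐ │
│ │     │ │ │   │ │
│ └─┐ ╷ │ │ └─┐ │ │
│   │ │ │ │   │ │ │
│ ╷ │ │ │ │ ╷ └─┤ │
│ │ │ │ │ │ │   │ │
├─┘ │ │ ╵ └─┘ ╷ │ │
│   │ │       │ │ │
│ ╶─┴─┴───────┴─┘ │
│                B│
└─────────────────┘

Directions: down, right, up, right, right, right, right, right, right, right, down, down, left, up, left, left, down, left, left, left, left, left, down, down, down, right, down, down, left, down, right, right, right, right, right, right, right, right
Number of turns: 15

Solution:

┌─┬───────────────┐
│A│↱ → → → → → → ↓│
│ ╵ ╶─────┬─────┐ │
│↳ ↑      │↓ ← ↰│↓│
├─────────┘ ┌─╴ ╵ │
│↓ ← ← ← ← ↲│  ↑ ↲│
│ ┌─────┬─╴ ├─────┤
│↓│     │   │     │
│ │ ╶───┤ ┌─┤ ╶─┐ │
│↓│     │ │ │   │ │
│ └─┐ ╷ │ │ └─┐ │ │
│↳ ↓│ │ │ │   │ │ │
│ ╷ │ │ │ │ ╷ └─┤ │
│ │↓│ │ │ │ │   │ │
├─┘ │ │ ╵ └─┘ ╷ │ │
│↓ ↲│ │       │ │ │
│ ╶─┴─┴───────┴─┘ │
│↳ → → → → → → → B│
└─────────────────┘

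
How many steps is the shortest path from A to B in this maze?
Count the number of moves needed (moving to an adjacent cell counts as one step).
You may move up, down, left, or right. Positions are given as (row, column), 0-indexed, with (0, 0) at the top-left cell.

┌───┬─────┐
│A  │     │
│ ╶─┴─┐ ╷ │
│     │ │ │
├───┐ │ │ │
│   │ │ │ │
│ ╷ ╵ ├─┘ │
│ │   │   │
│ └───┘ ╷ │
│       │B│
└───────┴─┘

Using BFS to find shortest path:
Start: (0, 0), End: (4, 4)
Path found:
(0,0) → (1,0) → (1,1) → (1,2) → (2,2) → (3,2) → (3,1) → (2,1) → (2,0) → (3,0) → (4,0) → (4,1) → (4,2) → (4,3) → (3,3) → (3,4) → (4,4)
Number of steps: 16

Solution:

┌───┬─────┐
│A  │     │
│ ╶─┴─┐ ╷ │
│↳ → ↓│ │ │
├───┐ │ │ │
│↓ ↰│↓│ │ │
│ ╷ ╵ ├─┘ │
│↓│↑ ↲│↱ ↓│
│ └───┘ ╷ │
│↳ → → ↑│B│
└───────┴─┘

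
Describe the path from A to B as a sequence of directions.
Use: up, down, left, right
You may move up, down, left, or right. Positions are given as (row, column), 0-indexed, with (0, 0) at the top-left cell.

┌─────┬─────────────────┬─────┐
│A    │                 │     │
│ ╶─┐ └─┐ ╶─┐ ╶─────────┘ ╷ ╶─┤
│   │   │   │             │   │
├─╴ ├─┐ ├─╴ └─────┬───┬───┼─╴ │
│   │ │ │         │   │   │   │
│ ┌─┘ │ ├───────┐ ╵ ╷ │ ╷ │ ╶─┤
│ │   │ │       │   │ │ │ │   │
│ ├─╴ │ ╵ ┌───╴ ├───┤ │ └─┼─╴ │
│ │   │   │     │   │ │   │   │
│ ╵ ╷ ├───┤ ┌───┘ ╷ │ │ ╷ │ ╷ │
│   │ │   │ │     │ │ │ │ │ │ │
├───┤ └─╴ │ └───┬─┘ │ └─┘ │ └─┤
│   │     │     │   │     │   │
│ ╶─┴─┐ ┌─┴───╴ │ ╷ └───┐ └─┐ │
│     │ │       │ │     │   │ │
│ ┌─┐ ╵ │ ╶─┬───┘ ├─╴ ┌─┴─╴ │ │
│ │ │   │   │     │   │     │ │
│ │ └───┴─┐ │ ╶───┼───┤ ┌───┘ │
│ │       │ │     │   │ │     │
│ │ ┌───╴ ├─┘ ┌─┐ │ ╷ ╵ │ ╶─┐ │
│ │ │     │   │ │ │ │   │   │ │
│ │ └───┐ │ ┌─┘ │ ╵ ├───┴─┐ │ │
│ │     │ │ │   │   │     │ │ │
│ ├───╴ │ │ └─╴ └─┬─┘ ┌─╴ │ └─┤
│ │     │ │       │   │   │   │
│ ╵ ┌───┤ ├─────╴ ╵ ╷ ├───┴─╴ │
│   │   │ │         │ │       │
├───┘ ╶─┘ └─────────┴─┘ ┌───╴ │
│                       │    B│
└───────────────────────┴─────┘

Finding the path and converting it to directions:
Path through cells: (0,0) → (1,0) → (1,1) → (2,1) → (2,0) → (3,0) → (4,0) → (5,0) → (5,1) → (4,1) → (4,2) → (5,2) → (6,2) → (6,3) → (7,3) → (8,3) → (8,2) → (7,2) → (7,1) → (7,0) → (8,0) → (9,0) → (10,0) → (11,0) → (12,0) → (13,0) → (13,1) → (12,1) → (12,2) → (12,3) → (11,3) → (11,2) → (11,1) → (10,1) → (9,1) → (9,2) → (9,3) → (9,4) → (10,4) → (11,4) → (12,4) → (13,4) → (14,4) → (14,5) → (14,6) → (14,7) → (14,8) → (14,9) → (14,10) → (14,11) → (13,11) → (13,12) → (13,13) → (13,14) → (14,14)
Directions: down, right, down, left, down, down, down, right, up, right, down, down, right, down, down, left, up, left, left, down, down, down, down, down, down, right, up, right, right, up, left, left, up, up, right, right, right, down, down, down, down, down, right, right, right, right, right, right, right, up, right, right, right, down

Solution:

┌─────┬─────────────────┬─────┐
│A    │                 │     │
│ ╶─┐ └─┐ ╶─┐ ╶─────────┘ ╷ ╶─┤
│↳ ↓│   │   │             │   │
├─╴ ├─┐ ├─╴ └─────┬───┬───┼─╴ │
│↓ ↲│ │ │         │   │   │   │
│ ┌─┘ │ ├───────┐ ╵ ╷ │ ╷ │ ╶─┤
│↓│   │ │       │   │ │ │ │   │
│ ├─╴ │ ╵ ┌───╴ ├───┤ │ └─┼─╴ │
│↓│↱ ↓│   │     │   │ │   │   │
│ ╵ ╷ ├───┤ ┌───┘ ╷ │ │ ╷ │ ╷ │
│↳ ↑│↓│   │ │     │ │ │ │ │ │ │
├───┤ └─╴ │ └───┬─┘ │ └─┘ │ └─┤
│   │↳ ↓  │     │   │     │   │
│ ╶─┴─┐ ┌─┴───╴ │ ╷ └───┐ └─┐ │
│↓ ← ↰│↓│       │ │     │   │ │
│ ┌─┐ ╵ │ ╶─┬───┘ ├─╴ ┌─┴─╴ │ │
│↓│ │↑ ↲│   │     │   │     │ │
│ │ └───┴─┐ │ ╶───┼───┤ ┌───┘ │
│↓│↱ → → ↓│ │     │   │ │     │
│ │ ┌───╴ ├─┘ ┌─┐ │ ╷ ╵ │ ╶─┐ │
│↓│↑│    ↓│   │ │ │ │   │   │ │
│ │ └───┐ │ ┌─┘ │ ╵ ├───┴─┐ │ │
│↓│↑ ← ↰│↓│ │   │   │     │ │ │
│ ├───╴ │ │ └─╴ └─┬─┘ ┌─╴ │ └─┤
│↓│↱ → ↑│↓│       │   │   │   │
│ ╵ ┌───┤ ├─────╴ ╵ ╷ ├───┴─╴ │
│↳ ↑│   │↓│         │ │↱ → → ↓│
├───┘ ╶─┘ └─────────┴─┘ ┌───╴ │
│        ↳ → → → → → → ↑│    B│
└───────────────────────┴─────┘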